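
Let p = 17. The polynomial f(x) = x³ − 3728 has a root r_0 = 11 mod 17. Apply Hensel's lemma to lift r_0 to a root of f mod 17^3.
r_2 = 3445 (mod 4913)

Hensel: r_{i+1} = r_i − f(r_i)/f′(r_i) mod 17^{i+2}, where f′(x) = 3x². Iterate:
  r_0 = 11 (mod 17)
  r_1 = 266 (mod 289)
  r_2 = 3445 (mod 4913)
Final: r = 3445 with f(r) ≡ 0 mod 17^3.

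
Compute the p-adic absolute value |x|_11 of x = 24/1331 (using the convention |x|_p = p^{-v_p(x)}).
|24/1331|_11 = 1331

Step 1 — compute v_11(x) by factoring powers of 11 out of the numerator and denominator: v_11(24/1331) = -3. Step 2 — apply |x|_p = p^{-v_p(x)} = 11^{3} = 1331.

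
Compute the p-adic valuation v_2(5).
v_2(5) = 0

v_2(n) is the largest exponent k such that 2^k divides n. Factor out: 5 = 2^0 · 5. (Sign doesn't affect v_p.) So v_2(5) = 0.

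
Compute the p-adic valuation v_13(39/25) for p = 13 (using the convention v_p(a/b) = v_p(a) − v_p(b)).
v_13(39/25) = 1

Factor powers of 13 from the numerator and denominator of the reduced fraction: 39 = 13^1 · 3 and 25 = 13^0 · 25. Apply v_p(a/b) = v_p(a) − v_p(b): v_13(39/25) = 1 − 0 = 1.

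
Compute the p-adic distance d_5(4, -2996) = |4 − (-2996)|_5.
d_5(4, -2996) = 1/125

Step 1 — x − y = 4 − (-2996) = 3000. Step 2 — v_5(3000) = 3 (factor: 3000 = (5^3 · 24); the sign does not affect v_p). Step 3 — |x − y|_5 = 5^{-3} = 1/125.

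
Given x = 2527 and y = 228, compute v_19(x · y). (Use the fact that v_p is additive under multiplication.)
v_19(576156) = 3

v_p(x) = 2 (factor: 2527 = 19^2 · 7); v_p(y) = 1 (factor: 228 = 19^1 · 12). Additivity: v_p(xy) = v_p(x) + v_p(y) = 2 + 1 = 3. (Direct check: xy = 576156 = 19^3 · (84).)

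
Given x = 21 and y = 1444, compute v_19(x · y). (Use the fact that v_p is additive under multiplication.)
v_19(30324) = 2

v_p(x) = 0 (factor: 21 = 19^0 · 21); v_p(y) = 2 (factor: 1444 = 19^2 · 4). Additivity: v_p(xy) = v_p(x) + v_p(y) = 0 + 2 = 2. (Direct check: xy = 30324 = 19^2 · (84).)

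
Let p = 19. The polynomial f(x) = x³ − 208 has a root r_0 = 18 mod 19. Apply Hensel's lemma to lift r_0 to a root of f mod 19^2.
r_1 = 189 (mod 361)

Hensel: r_{i+1} = r_i − f(r_i)/f′(r_i) mod 19^{i+2}, where f′(x) = 3x². Iterate:
  r_0 = 18 (mod 19)
  r_1 = 189 (mod 361)
Final: r = 189 with f(r) ≡ 0 mod 19^2.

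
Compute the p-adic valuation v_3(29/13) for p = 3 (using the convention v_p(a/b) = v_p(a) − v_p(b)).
v_3(29/13) = 0

Factor powers of 3 from the numerator and denominator of the reduced fraction: 29 = 3^0 · 29 and 13 = 3^0 · 13. Apply v_p(a/b) = v_p(a) − v_p(b): v_3(29/13) = 0 − 0 = 0.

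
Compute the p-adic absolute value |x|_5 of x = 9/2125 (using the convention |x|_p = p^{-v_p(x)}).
|9/2125|_5 = 125

Step 1 — compute v_5(x) by factoring powers of 5 out of the numerator and denominator: v_5(9/2125) = -3. Step 2 — apply |x|_p = p^{-v_p(x)} = 5^{3} = 125.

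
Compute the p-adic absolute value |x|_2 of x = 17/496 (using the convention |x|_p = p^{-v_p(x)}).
|17/496|_2 = 16

Step 1 — compute v_2(x) by factoring powers of 2 out of the numerator and denominator: v_2(17/496) = -4. Step 2 — apply |x|_p = p^{-v_p(x)} = 2^{4} = 16.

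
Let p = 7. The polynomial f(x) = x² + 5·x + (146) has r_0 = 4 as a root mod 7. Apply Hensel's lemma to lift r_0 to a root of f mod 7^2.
r_1 = 39 (mod 49)

Hensel: r_{i+1} = r_i − f(r_i)·(f′(r_i))^{-1} mod 7^{i+2}, f′(x) = 2x + 5. Iterate:
  r_0 = 4 (mod 7)
  r_1 = 39 (mod 49)
Final: r = 39 satisfies f(r) ≡ 0 mod 7^2.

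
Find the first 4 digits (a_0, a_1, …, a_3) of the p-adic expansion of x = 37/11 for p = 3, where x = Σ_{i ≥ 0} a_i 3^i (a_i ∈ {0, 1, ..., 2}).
(a_0, …, a_3) = (2, 1, 2, 2)

v_3(37/11) = 0 (numerator and denominator both coprime to 3), so x ∈ ℤ_3^×. Compute digits iteratively via a_i = x_i mod 3, x_{i+1} = (x_i − a_i)/3, with x_0 = x:
  x_0 = 37/11;  a_0 = 2;  x_1 = (x_0 − 2)/3 = 5/11
  x_1 = 5/11;  a_1 = 1;  x_2 = (x_1 − 1)/3 = -2/11
  x_2 = -2/11;  a_2 = 2;  x_3 = (x_2 − 2)/3 = -8/11
  x_3 = -8/11;  a_3 = 2;  x_4 = (x_3 − 2)/3 = -10/11
Digits: (2, 1, 2, 2).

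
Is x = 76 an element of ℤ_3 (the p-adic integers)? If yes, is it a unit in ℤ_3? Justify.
x ∈ ℤ_3^× (unit); v_3(x) = 0

ℤ_3 = {x ∈ ℚ_3 : v_3(x) ≥ 0} and ℤ_3^× = {x ∈ ℤ_3 : v_3(x) = 0}. Here v_3(76) = v_3(num) − v_3(den) = 0; compare against these criteria.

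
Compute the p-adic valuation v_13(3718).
v_13(3718) = 2

v_13(n) is the largest exponent k such that 13^k divides n. Factor out: 3718 = 13^2 · 22. (Sign doesn't affect v_p.) So v_13(3718) = 2.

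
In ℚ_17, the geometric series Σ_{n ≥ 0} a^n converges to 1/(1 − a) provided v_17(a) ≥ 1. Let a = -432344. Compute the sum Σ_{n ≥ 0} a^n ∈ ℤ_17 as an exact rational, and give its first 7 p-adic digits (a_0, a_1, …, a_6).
Σ a^n = 1/(1 − a) = 1/432345;  first 7 digits = (1, 0, 0, 14, 11, 16, 8)

v_17(a) = 3 ≥ 1, so the series converges in ℤ_17 to 1/(1 − a) = 1/(1 − (-432344)) = 1/432345. Expand this rational in ℤ_17: compute digits iteratively via d_i = x_i mod 17, x_{i+1} = (x_i − d_i)/17. The first 7 digits are (1, 0, 0, 14, 11, 16, 8).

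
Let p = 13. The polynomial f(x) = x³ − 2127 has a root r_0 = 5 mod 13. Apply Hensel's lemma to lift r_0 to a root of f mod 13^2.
r_1 = 70 (mod 169)

Hensel: r_{i+1} = r_i − f(r_i)/f′(r_i) mod 13^{i+2}, where f′(x) = 3x². Iterate:
  r_0 = 5 (mod 13)
  r_1 = 70 (mod 169)
Final: r = 70 with f(r) ≡ 0 mod 13^2.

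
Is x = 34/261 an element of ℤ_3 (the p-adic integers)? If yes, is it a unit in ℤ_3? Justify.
x ∉ ℤ_3 (v_3(x) = -2 < 0)

ℤ_3 = {x ∈ ℚ_3 : v_3(x) ≥ 0} and ℤ_3^× = {x ∈ ℤ_3 : v_3(x) = 0}. Here v_3(34/261) = v_3(num) − v_3(den) = -2; compare against these criteria.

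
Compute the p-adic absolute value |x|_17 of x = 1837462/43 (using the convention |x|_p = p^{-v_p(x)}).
|1837462/43|_17 = 1/83521

Step 1 — compute v_17(x) by factoring powers of 17 out of the numerator and denominator: v_17(1837462/43) = 4. Step 2 — apply |x|_p = p^{-v_p(x)} = 17^{-4} = 1/83521.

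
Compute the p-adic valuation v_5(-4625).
v_5(-4625) = 3

v_5(n) is the largest exponent k such that 5^k divides n. Factor out: -4625 = -5^3 · 37. (Sign doesn't affect v_p.) So v_5(-4625) = 3.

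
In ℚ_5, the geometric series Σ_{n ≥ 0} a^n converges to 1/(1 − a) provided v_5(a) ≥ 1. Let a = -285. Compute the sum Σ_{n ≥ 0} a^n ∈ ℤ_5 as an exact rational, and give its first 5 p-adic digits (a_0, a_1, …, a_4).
Σ a^n = 1/(1 − a) = 1/286;  first 5 digits = (1, 3, 2, 4, 1)

v_5(a) = 1 ≥ 1, so the series converges in ℤ_5 to 1/(1 − a) = 1/(1 − (-285)) = 1/286. Expand this rational in ℤ_5: compute digits iteratively via d_i = x_i mod 5, x_{i+1} = (x_i − d_i)/5. The first 5 digits are (1, 3, 2, 4, 1).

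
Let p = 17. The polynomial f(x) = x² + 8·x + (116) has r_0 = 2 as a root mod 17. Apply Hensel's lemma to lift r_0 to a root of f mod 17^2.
r_1 = 87 (mod 289)

Hensel: r_{i+1} = r_i − f(r_i)·(f′(r_i))^{-1} mod 17^{i+2}, f′(x) = 2x + 8. Iterate:
  r_0 = 2 (mod 17)
  r_1 = 87 (mod 289)
Final: r = 87 satisfies f(r) ≡ 0 mod 17^2.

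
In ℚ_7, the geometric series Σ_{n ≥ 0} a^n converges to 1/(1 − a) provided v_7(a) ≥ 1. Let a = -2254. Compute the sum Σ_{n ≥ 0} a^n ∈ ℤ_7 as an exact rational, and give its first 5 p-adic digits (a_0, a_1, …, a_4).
Σ a^n = 1/(1 − a) = 1/2255;  first 5 digits = (1, 0, 3, 0, 1)

v_7(a) = 2 ≥ 1, so the series converges in ℤ_7 to 1/(1 − a) = 1/(1 − (-2254)) = 1/2255. Expand this rational in ℤ_7: compute digits iteratively via d_i = x_i mod 7, x_{i+1} = (x_i − d_i)/7. The first 5 digits are (1, 0, 3, 0, 1).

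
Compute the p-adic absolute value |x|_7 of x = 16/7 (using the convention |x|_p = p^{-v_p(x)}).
|16/7|_7 = 7

Step 1 — compute v_7(x) by factoring powers of 7 out of the numerator and denominator: v_7(16/7) = -1. Step 2 — apply |x|_p = p^{-v_p(x)} = 7^{1} = 7.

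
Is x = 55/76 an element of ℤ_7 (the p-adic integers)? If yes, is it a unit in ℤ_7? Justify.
x ∈ ℤ_7^× (unit); v_7(x) = 0

ℤ_7 = {x ∈ ℚ_7 : v_7(x) ≥ 0} and ℤ_7^× = {x ∈ ℤ_7 : v_7(x) = 0}. Here v_7(55/76) = v_7(num) − v_7(den) = 0; compare against these criteria.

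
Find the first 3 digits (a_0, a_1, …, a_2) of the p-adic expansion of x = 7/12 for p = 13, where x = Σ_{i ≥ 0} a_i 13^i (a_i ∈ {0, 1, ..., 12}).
(a_0, …, a_2) = (6, 5, 5)

v_13(7/12) = 0 (numerator and denominator both coprime to 13), so x ∈ ℤ_13^×. Compute digits iteratively via a_i = x_i mod 13, x_{i+1} = (x_i − a_i)/13, with x_0 = x:
  x_0 = 7/12;  a_0 = 6;  x_1 = (x_0 − 6)/13 = -5/12
  x_1 = -5/12;  a_1 = 5;  x_2 = (x_1 − 5)/13 = -5/12
  x_2 = -5/12;  a_2 = 5;  x_3 = (x_2 − 5)/13 = -5/12
Digits: (6, 5, 5).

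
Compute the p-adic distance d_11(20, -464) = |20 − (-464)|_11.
d_11(20, -464) = 1/121

Step 1 — x − y = 20 − (-464) = 484. Step 2 — v_11(484) = 2 (factor: 484 = (11^2 · 4); the sign does not affect v_p). Step 3 — |x − y|_11 = 11^{-2} = 1/121.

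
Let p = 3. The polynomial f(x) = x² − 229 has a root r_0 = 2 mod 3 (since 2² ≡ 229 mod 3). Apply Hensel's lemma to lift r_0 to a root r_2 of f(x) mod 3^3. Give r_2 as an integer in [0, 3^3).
r_2 = 11 (mod 27)

Hensel's recurrence: r_{i+1} = r_i − f(r_i)·(f′(r_i))^{-1} mod 3^{i+2}, with f′(x) = 2x. Iterate:
  r_0 = 2 (mod 3)
  r_1 = 2 (mod 9)
  r_2 = 11 (mod 27)
Final: r_2 = 11, and one checks f(r_2) ≡ 0 mod 3^3.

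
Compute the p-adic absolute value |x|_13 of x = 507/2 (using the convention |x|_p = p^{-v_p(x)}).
|507/2|_13 = 1/169

Step 1 — compute v_13(x) by factoring powers of 13 out of the numerator and denominator: v_13(507/2) = 2. Step 2 — apply |x|_p = p^{-v_p(x)} = 13^{-2} = 1/169.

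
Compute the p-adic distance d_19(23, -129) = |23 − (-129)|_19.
d_19(23, -129) = 1/19

Step 1 — x − y = 23 − (-129) = 152. Step 2 — v_19(152) = 1 (factor: 152 = (19^1 · 8); the sign does not affect v_p). Step 3 — |x − y|_19 = 19^{-1} = 1/19.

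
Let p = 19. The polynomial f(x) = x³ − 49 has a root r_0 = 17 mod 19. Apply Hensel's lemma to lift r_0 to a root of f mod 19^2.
r_1 = 93 (mod 361)

Hensel: r_{i+1} = r_i − f(r_i)/f′(r_i) mod 19^{i+2}, where f′(x) = 3x². Iterate:
  r_0 = 17 (mod 19)
  r_1 = 93 (mod 361)
Final: r = 93 with f(r) ≡ 0 mod 19^2.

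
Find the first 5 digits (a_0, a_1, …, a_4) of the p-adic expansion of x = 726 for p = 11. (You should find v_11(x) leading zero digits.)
(a_0, …, a_4) = (0, 0, 6, 0, 0)

v_11(726) = 2, so a_0 = ... = a_1 = 0. Factor out: x = 11^2 · u with u = 6 a unit in ℤ_11. Expand u iteratively via a_{v+i} = u_i mod 11, u_{i+1} = (u_i − a_{v+i})/11:
  u_0 = 6;  a_2 = 6;  u_1 = (u_0 − 6)/11 = 0
  u_1 = 0;  a_3 = 0;  u_2 = (u_1 − 0)/11 = 0
  u_2 = 0;  a_4 = 0;  u_3 = (u_2 − 0)/11 = 0
Digits: (0, 0, 6, 0, 0).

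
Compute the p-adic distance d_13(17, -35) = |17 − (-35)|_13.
d_13(17, -35) = 1/13

Step 1 — x − y = 17 − (-35) = 52. Step 2 — v_13(52) = 1 (factor: 52 = (13^1 · 4); the sign does not affect v_p). Step 3 — |x − y|_13 = 13^{-1} = 1/13.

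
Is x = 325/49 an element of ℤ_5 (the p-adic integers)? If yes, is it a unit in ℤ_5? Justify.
x ∈ ℤ_5 but not a unit; v_5(x) = 2 > 0

ℤ_5 = {x ∈ ℚ_5 : v_5(x) ≥ 0} and ℤ_5^× = {x ∈ ℤ_5 : v_5(x) = 0}. Here v_5(325/49) = v_5(num) − v_5(den) = 2; compare against these criteria.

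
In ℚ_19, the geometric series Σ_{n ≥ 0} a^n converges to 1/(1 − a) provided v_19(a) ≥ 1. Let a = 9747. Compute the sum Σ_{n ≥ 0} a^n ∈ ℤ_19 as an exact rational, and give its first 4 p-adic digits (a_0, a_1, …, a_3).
Σ a^n = 1/(1 − a) = -1/9746;  first 4 digits = (1, 0, 8, 1)

v_19(a) = 2 ≥ 1, so the series converges in ℤ_19 to 1/(1 − a) = 1/(1 − 9747) = -1/9746. Expand this rational in ℤ_19: compute digits iteratively via d_i = x_i mod 19, x_{i+1} = (x_i − d_i)/19. The first 4 digits are (1, 0, 8, 1).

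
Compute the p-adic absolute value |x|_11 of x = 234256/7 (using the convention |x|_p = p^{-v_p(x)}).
|234256/7|_11 = 1/14641

Step 1 — compute v_11(x) by factoring powers of 11 out of the numerator and denominator: v_11(234256/7) = 4. Step 2 — apply |x|_p = p^{-v_p(x)} = 11^{-4} = 1/14641.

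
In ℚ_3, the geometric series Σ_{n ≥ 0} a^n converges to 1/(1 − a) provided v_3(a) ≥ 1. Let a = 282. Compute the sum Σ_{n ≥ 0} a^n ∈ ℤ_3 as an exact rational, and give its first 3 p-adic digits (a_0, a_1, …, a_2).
Σ a^n = 1/(1 − a) = -1/281;  first 3 digits = (1, 1, 2)

v_3(a) = 1 ≥ 1, so the series converges in ℤ_3 to 1/(1 − a) = 1/(1 − 282) = -1/281. Expand this rational in ℤ_3: compute digits iteratively via d_i = x_i mod 3, x_{i+1} = (x_i − d_i)/3. The first 3 digits are (1, 1, 2).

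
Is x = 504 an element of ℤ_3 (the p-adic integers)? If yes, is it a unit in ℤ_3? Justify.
x ∈ ℤ_3 but not a unit; v_3(x) = 2 > 0

ℤ_3 = {x ∈ ℚ_3 : v_3(x) ≥ 0} and ℤ_3^× = {x ∈ ℤ_3 : v_3(x) = 0}. Here v_3(504) = v_3(num) − v_3(den) = 2; compare against these criteria.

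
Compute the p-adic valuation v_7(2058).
v_7(2058) = 3

v_7(n) is the largest exponent k such that 7^k divides n. Factor out: 2058 = 7^3 · 6. (Sign doesn't affect v_p.) So v_7(2058) = 3.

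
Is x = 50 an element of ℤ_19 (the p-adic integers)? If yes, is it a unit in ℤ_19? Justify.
x ∈ ℤ_19^× (unit); v_19(x) = 0

ℤ_19 = {x ∈ ℚ_19 : v_19(x) ≥ 0} and ℤ_19^× = {x ∈ ℤ_19 : v_19(x) = 0}. Here v_19(50) = v_19(num) − v_19(den) = 0; compare against these criteria.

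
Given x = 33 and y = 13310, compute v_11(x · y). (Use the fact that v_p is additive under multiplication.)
v_11(439230) = 4

v_p(x) = 1 (factor: 33 = 11^1 · 3); v_p(y) = 3 (factor: 13310 = 11^3 · 10). Additivity: v_p(xy) = v_p(x) + v_p(y) = 1 + 3 = 4. (Direct check: xy = 439230 = 11^4 · (30).)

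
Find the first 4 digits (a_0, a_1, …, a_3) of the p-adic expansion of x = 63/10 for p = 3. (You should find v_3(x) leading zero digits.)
(a_0, …, a_3) = (0, 0, 1, 2)

v_3(63/10) = 2, so a_0 = ... = a_1 = 0. Factor out: x = 3^2 · u with u = 7/10 a unit in ℤ_3. Expand u iteratively via a_{v+i} = u_i mod 3, u_{i+1} = (u_i − a_{v+i})/3:
  u_0 = 7/10;  a_2 = 1;  u_1 = (u_0 − 1)/3 = -1/10
  u_1 = -1/10;  a_3 = 2;  u_2 = (u_1 − 2)/3 = -7/10
Digits: (0, 0, 1, 2).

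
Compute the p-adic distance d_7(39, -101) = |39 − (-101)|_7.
d_7(39, -101) = 1/7

Step 1 — x − y = 39 − (-101) = 140. Step 2 — v_7(140) = 1 (factor: 140 = (7^1 · 20); the sign does not affect v_p). Step 3 — |x − y|_7 = 7^{-1} = 1/7.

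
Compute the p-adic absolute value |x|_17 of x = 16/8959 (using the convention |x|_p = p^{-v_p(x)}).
|16/8959|_17 = 289

Step 1 — compute v_17(x) by factoring powers of 17 out of the numerator and denominator: v_17(16/8959) = -2. Step 2 — apply |x|_p = p^{-v_p(x)} = 17^{2} = 289.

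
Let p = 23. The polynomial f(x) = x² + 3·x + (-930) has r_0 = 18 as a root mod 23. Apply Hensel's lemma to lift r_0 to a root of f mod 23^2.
r_1 = 317 (mod 529)

Hensel: r_{i+1} = r_i − f(r_i)·(f′(r_i))^{-1} mod 23^{i+2}, f′(x) = 2x + 3. Iterate:
  r_0 = 18 (mod 23)
  r_1 = 317 (mod 529)
Final: r = 317 satisfies f(r) ≡ 0 mod 23^2.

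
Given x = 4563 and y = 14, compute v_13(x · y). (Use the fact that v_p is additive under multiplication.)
v_13(63882) = 2

v_p(x) = 2 (factor: 4563 = 13^2 · 27); v_p(y) = 0 (factor: 14 = 13^0 · 14). Additivity: v_p(xy) = v_p(x) + v_p(y) = 2 + 0 = 2. (Direct check: xy = 63882 = 13^2 · (378).)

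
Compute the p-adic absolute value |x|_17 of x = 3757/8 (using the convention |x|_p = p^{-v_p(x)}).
|3757/8|_17 = 1/289

Step 1 — compute v_17(x) by factoring powers of 17 out of the numerator and denominator: v_17(3757/8) = 2. Step 2 — apply |x|_p = p^{-v_p(x)} = 17^{-2} = 1/289.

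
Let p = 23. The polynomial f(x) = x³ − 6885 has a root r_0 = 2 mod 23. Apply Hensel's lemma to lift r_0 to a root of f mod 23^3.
r_2 = 1589 (mod 12167)

Hensel: r_{i+1} = r_i − f(r_i)/f′(r_i) mod 23^{i+2}, where f′(x) = 3x². Iterate:
  r_0 = 2 (mod 23)
  r_1 = 2 (mod 529)
  r_2 = 1589 (mod 12167)
Final: r = 1589 with f(r) ≡ 0 mod 23^3.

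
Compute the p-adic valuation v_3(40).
v_3(40) = 0

v_3(n) is the largest exponent k such that 3^k divides n. Factor out: 40 = 3^0 · 40. (Sign doesn't affect v_p.) So v_3(40) = 0.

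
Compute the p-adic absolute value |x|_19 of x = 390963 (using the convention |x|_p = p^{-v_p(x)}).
|390963|_19 = 1/130321

Step 1 — compute v_19(x) by factoring powers of 19 out of the numerator and denominator: v_19(390963) = 4. Step 2 — apply |x|_p = p^{-v_p(x)} = 19^{-4} = 1/130321.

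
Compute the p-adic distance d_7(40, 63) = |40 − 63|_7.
d_7(40, 63) = 1

Step 1 — x − y = 40 − 63 = -23. Step 2 — v_7(-23) = 0 (factor: -23 = −(7^0 · 23); the sign does not affect v_p). Step 3 — |x − y|_7 = 7^{0} = 1.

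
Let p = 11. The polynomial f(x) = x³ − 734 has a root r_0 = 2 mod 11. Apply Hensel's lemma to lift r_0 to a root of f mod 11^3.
r_2 = 728 (mod 1331)

Hensel: r_{i+1} = r_i − f(r_i)/f′(r_i) mod 11^{i+2}, where f′(x) = 3x². Iterate:
  r_0 = 2 (mod 11)
  r_1 = 2 (mod 121)
  r_2 = 728 (mod 1331)
Final: r = 728 with f(r) ≡ 0 mod 11^3.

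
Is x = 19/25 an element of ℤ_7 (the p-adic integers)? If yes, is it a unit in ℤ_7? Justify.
x ∈ ℤ_7^× (unit); v_7(x) = 0

ℤ_7 = {x ∈ ℚ_7 : v_7(x) ≥ 0} and ℤ_7^× = {x ∈ ℤ_7 : v_7(x) = 0}. Here v_7(19/25) = v_7(num) − v_7(den) = 0; compare against these criteria.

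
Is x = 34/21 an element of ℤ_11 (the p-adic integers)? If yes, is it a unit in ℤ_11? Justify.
x ∈ ℤ_11^× (unit); v_11(x) = 0

ℤ_11 = {x ∈ ℚ_11 : v_11(x) ≥ 0} and ℤ_11^× = {x ∈ ℤ_11 : v_11(x) = 0}. Here v_11(34/21) = v_11(num) − v_11(den) = 0; compare against these criteria.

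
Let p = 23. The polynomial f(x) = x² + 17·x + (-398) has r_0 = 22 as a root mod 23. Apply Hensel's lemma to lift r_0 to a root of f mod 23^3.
r_2 = 6692 (mod 12167)

Hensel: r_{i+1} = r_i − f(r_i)·(f′(r_i))^{-1} mod 23^{i+2}, f′(x) = 2x + 17. Iterate:
  r_0 = 22 (mod 23)
  r_1 = 344 (mod 529)
  r_2 = 6692 (mod 12167)
Final: r = 6692 satisfies f(r) ≡ 0 mod 23^3.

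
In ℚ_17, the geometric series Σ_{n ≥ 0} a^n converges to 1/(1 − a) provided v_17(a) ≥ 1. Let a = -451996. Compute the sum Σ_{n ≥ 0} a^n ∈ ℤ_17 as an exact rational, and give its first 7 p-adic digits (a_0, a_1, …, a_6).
Σ a^n = 1/(1 − a) = 1/451997;  first 7 digits = (1, 0, 0, 10, 11, 16, 14)

v_17(a) = 3 ≥ 1, so the series converges in ℤ_17 to 1/(1 − a) = 1/(1 − (-451996)) = 1/451997. Expand this rational in ℤ_17: compute digits iteratively via d_i = x_i mod 17, x_{i+1} = (x_i − d_i)/17. The first 7 digits are (1, 0, 0, 10, 11, 16, 14).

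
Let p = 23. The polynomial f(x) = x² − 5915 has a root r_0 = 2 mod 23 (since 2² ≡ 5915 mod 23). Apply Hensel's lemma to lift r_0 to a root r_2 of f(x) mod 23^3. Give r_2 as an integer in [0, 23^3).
r_2 = 7431 (mod 12167)

Hensel's recurrence: r_{i+1} = r_i − f(r_i)·(f′(r_i))^{-1} mod 23^{i+2}, with f′(x) = 2x. Iterate:
  r_0 = 2 (mod 23)
  r_1 = 25 (mod 529)
  r_2 = 7431 (mod 12167)
Final: r_2 = 7431, and one checks f(r_2) ≡ 0 mod 23^3.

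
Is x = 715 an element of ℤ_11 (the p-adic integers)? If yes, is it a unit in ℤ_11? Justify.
x ∈ ℤ_11 but not a unit; v_11(x) = 1 > 0

ℤ_11 = {x ∈ ℚ_11 : v_11(x) ≥ 0} and ℤ_11^× = {x ∈ ℤ_11 : v_11(x) = 0}. Here v_11(715) = v_11(num) − v_11(den) = 1; compare against these criteria.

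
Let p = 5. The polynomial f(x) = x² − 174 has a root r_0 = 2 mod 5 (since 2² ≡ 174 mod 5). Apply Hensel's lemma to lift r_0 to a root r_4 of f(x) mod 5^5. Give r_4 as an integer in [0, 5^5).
r_4 = 1132 (mod 3125)

Hensel's recurrence: r_{i+1} = r_i − f(r_i)·(f′(r_i))^{-1} mod 5^{i+2}, with f′(x) = 2x. Iterate:
  r_0 = 2 (mod 5)
  r_1 = 7 (mod 25)
  r_2 = 7 (mod 125)
  r_3 = 507 (mod 625)
  r_4 = 1132 (mod 3125)
Final: r_4 = 1132, and one checks f(r_4) ≡ 0 mod 5^5.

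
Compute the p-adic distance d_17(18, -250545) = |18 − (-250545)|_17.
d_17(18, -250545) = 1/83521

Step 1 — x − y = 18 − (-250545) = 250563. Step 2 — v_17(250563) = 4 (factor: 250563 = (17^4 · 3); the sign does not affect v_p). Step 3 — |x − y|_17 = 17^{-4} = 1/83521.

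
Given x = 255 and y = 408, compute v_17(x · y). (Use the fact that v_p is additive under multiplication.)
v_17(104040) = 2

v_p(x) = 1 (factor: 255 = 17^1 · 15); v_p(y) = 1 (factor: 408 = 17^1 · 24). Additivity: v_p(xy) = v_p(x) + v_p(y) = 1 + 1 = 2. (Direct check: xy = 104040 = 17^2 · (360).)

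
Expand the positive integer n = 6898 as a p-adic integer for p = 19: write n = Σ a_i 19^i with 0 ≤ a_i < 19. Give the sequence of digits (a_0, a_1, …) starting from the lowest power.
(a_0, a_1, …) = (1, 2, 0, 1)

Repeated division by 19 gives the digits low-to-high: 6898 = 1 + 2·19^1 + 1·19^3. Digit sequence: (1, 2, 0, 1).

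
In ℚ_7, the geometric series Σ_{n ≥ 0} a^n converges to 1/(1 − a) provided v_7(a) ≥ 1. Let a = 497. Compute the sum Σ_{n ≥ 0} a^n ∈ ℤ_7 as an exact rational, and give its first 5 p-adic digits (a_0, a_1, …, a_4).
Σ a^n = 1/(1 − a) = -1/496;  first 5 digits = (1, 1, 4, 1, 1)

v_7(a) = 1 ≥ 1, so the series converges in ℤ_7 to 1/(1 − a) = 1/(1 − 497) = -1/496. Expand this rational in ℤ_7: compute digits iteratively via d_i = x_i mod 7, x_{i+1} = (x_i − d_i)/7. The first 5 digits are (1, 1, 4, 1, 1).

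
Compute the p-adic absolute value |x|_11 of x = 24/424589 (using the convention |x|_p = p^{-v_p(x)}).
|24/424589|_11 = 14641

Step 1 — compute v_11(x) by factoring powers of 11 out of the numerator and denominator: v_11(24/424589) = -4. Step 2 — apply |x|_p = p^{-v_p(x)} = 11^{4} = 14641.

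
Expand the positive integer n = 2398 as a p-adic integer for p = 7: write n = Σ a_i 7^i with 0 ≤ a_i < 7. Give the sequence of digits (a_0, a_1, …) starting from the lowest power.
(a_0, a_1, …) = (4, 6, 6, 6)

Repeated division by 7 gives the digits low-to-high: 2398 = 4 + 6·7^1 + 6·7^2 + 6·7^3. Digit sequence: (4, 6, 6, 6).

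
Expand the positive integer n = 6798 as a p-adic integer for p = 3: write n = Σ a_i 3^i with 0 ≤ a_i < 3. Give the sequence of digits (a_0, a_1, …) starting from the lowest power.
(a_0, a_1, …) = (0, 1, 2, 2, 2, 0, 0, 0, 1)

Repeated division by 3 gives the digits low-to-high: 6798 = 1·3^1 + 2·3^2 + 2·3^3 + 2·3^4 + 1·3^8. Digit sequence: (0, 1, 2, 2, 2, 0, 0, 0, 1).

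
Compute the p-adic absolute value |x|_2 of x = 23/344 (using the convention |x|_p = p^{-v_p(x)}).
|23/344|_2 = 8

Step 1 — compute v_2(x) by factoring powers of 2 out of the numerator and denominator: v_2(23/344) = -3. Step 2 — apply |x|_p = p^{-v_p(x)} = 2^{3} = 8.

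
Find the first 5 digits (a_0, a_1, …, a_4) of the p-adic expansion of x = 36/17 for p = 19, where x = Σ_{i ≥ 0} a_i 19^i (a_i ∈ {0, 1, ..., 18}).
(a_0, …, a_4) = (1, 9, 4, 2, 1)

v_19(36/17) = 0 (numerator and denominator both coprime to 19), so x ∈ ℤ_19^×. Compute digits iteratively via a_i = x_i mod 19, x_{i+1} = (x_i − a_i)/19, with x_0 = x:
  x_0 = 36/17;  a_0 = 1;  x_1 = (x_0 − 1)/19 = 1/17
  x_1 = 1/17;  a_1 = 9;  x_2 = (x_1 − 9)/19 = -8/17
  x_2 = -8/17;  a_2 = 4;  x_3 = (x_2 − 4)/19 = -4/17
  x_3 = -4/17;  a_3 = 2;  x_4 = (x_3 − 2)/19 = -2/17
  x_4 = -2/17;  a_4 = 1;  x_5 = (x_4 − 1)/19 = -1/17
Digits: (1, 9, 4, 2, 1).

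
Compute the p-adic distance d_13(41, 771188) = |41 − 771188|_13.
d_13(41, 771188) = 1/28561

Step 1 — x − y = 41 − 771188 = -771147. Step 2 — v_13(-771147) = 4 (factor: -771147 = −(13^4 · 27); the sign does not affect v_p). Step 3 — |x − y|_13 = 13^{-4} = 1/28561.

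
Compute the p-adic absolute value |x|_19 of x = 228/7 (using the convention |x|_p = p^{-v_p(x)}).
|228/7|_19 = 1/19

Step 1 — compute v_19(x) by factoring powers of 19 out of the numerator and denominator: v_19(228/7) = 1. Step 2 — apply |x|_p = p^{-v_p(x)} = 19^{-1} = 1/19.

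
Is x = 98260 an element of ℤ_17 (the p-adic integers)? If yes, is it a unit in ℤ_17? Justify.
x ∈ ℤ_17 but not a unit; v_17(x) = 3 > 0

ℤ_17 = {x ∈ ℚ_17 : v_17(x) ≥ 0} and ℤ_17^× = {x ∈ ℤ_17 : v_17(x) = 0}. Here v_17(98260) = v_17(num) − v_17(den) = 3; compare against these criteria.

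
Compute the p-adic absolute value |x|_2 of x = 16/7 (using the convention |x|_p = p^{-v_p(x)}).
|16/7|_2 = 1/16

Step 1 — compute v_2(x) by factoring powers of 2 out of the numerator and denominator: v_2(16/7) = 4. Step 2 — apply |x|_p = p^{-v_p(x)} = 2^{-4} = 1/16.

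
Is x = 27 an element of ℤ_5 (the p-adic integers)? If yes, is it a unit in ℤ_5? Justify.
x ∈ ℤ_5^× (unit); v_5(x) = 0

ℤ_5 = {x ∈ ℚ_5 : v_5(x) ≥ 0} and ℤ_5^× = {x ∈ ℤ_5 : v_5(x) = 0}. Here v_5(27) = v_5(num) − v_5(den) = 0; compare against these criteria.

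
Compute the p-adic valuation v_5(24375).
v_5(24375) = 4

v_5(n) is the largest exponent k such that 5^k divides n. Factor out: 24375 = 5^4 · 39. (Sign doesn't affect v_p.) So v_5(24375) = 4.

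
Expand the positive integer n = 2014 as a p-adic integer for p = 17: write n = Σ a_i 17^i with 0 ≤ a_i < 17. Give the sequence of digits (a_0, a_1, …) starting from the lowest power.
(a_0, a_1, …) = (8, 16, 6)

Repeated division by 17 gives the digits low-to-high: 2014 = 8 + 16·17^1 + 6·17^2. Digit sequence: (8, 16, 6).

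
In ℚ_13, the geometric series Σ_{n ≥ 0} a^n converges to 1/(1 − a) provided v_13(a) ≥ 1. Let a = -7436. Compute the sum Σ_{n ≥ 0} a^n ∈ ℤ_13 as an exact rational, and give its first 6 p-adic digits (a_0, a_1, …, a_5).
Σ a^n = 1/(1 − a) = 1/7437;  first 6 digits = (1, 0, 8, 9, 11, 5)

v_13(a) = 2 ≥ 1, so the series converges in ℤ_13 to 1/(1 − a) = 1/(1 − (-7436)) = 1/7437. Expand this rational in ℤ_13: compute digits iteratively via d_i = x_i mod 13, x_{i+1} = (x_i − d_i)/13. The first 6 digits are (1, 0, 8, 9, 11, 5).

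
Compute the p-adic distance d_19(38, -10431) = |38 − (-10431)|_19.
d_19(38, -10431) = 1/361

Step 1 — x − y = 38 − (-10431) = 10469. Step 2 — v_19(10469) = 2 (factor: 10469 = (19^2 · 29); the sign does not affect v_p). Step 3 — |x − y|_19 = 19^{-2} = 1/361.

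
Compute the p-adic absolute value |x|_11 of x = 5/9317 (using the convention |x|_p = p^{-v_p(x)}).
|5/9317|_11 = 1331

Step 1 — compute v_11(x) by factoring powers of 11 out of the numerator and denominator: v_11(5/9317) = -3. Step 2 — apply |x|_p = p^{-v_p(x)} = 11^{3} = 1331.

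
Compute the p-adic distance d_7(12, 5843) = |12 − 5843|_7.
d_7(12, 5843) = 1/343

Step 1 — x − y = 12 − 5843 = -5831. Step 2 — v_7(-5831) = 3 (factor: -5831 = −(7^3 · 17); the sign does not affect v_p). Step 3 — |x − y|_7 = 7^{-3} = 1/343.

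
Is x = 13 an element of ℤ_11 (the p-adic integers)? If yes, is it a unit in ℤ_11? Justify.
x ∈ ℤ_11^× (unit); v_11(x) = 0

ℤ_11 = {x ∈ ℚ_11 : v_11(x) ≥ 0} and ℤ_11^× = {x ∈ ℤ_11 : v_11(x) = 0}. Here v_11(13) = v_11(num) − v_11(den) = 0; compare against these criteria.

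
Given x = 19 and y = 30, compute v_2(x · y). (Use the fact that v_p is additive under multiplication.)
v_2(570) = 1

v_p(x) = 0 (factor: 19 = 2^0 · 19); v_p(y) = 1 (factor: 30 = 2^1 · 15). Additivity: v_p(xy) = v_p(x) + v_p(y) = 0 + 1 = 1. (Direct check: xy = 570 = 2^1 · (285).)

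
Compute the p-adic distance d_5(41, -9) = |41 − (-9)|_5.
d_5(41, -9) = 1/25

Step 1 — x − y = 41 − (-9) = 50. Step 2 — v_5(50) = 2 (factor: 50 = (5^2 · 2); the sign does not affect v_p). Step 3 — |x − y|_5 = 5^{-2} = 1/25.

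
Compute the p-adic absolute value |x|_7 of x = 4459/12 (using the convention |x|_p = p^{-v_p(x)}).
|4459/12|_7 = 1/343

Step 1 — compute v_7(x) by factoring powers of 7 out of the numerator and denominator: v_7(4459/12) = 3. Step 2 — apply |x|_p = p^{-v_p(x)} = 7^{-3} = 1/343.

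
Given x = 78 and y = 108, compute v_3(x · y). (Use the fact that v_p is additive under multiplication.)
v_3(8424) = 4

v_p(x) = 1 (factor: 78 = 3^1 · 26); v_p(y) = 3 (factor: 108 = 3^3 · 4). Additivity: v_p(xy) = v_p(x) + v_p(y) = 1 + 3 = 4. (Direct check: xy = 8424 = 3^4 · (104).)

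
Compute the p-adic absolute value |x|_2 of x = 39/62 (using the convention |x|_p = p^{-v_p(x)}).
|39/62|_2 = 2

Step 1 — compute v_2(x) by factoring powers of 2 out of the numerator and denominator: v_2(39/62) = -1. Step 2 — apply |x|_p = p^{-v_p(x)} = 2^{1} = 2.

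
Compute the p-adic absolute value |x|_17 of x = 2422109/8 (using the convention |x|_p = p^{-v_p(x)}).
|2422109/8|_17 = 1/83521

Step 1 — compute v_17(x) by factoring powers of 17 out of the numerator and denominator: v_17(2422109/8) = 4. Step 2 — apply |x|_p = p^{-v_p(x)} = 17^{-4} = 1/83521.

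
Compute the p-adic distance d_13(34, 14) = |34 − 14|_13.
d_13(34, 14) = 1

Step 1 — x − y = 34 − 14 = 20. Step 2 — v_13(20) = 0 (factor: 20 = (13^0 · 20); the sign does not affect v_p). Step 3 — |x − y|_13 = 13^{0} = 1.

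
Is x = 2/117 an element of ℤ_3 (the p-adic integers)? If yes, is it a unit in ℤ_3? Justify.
x ∉ ℤ_3 (v_3(x) = -2 < 0)

ℤ_3 = {x ∈ ℚ_3 : v_3(x) ≥ 0} and ℤ_3^× = {x ∈ ℤ_3 : v_3(x) = 0}. Here v_3(2/117) = v_3(num) − v_3(den) = -2; compare against these criteria.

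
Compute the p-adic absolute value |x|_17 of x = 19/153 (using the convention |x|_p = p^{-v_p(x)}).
|19/153|_17 = 17

Step 1 — compute v_17(x) by factoring powers of 17 out of the numerator and denominator: v_17(19/153) = -1. Step 2 — apply |x|_p = p^{-v_p(x)} = 17^{1} = 17.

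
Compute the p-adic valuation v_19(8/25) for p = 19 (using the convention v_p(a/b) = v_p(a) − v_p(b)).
v_19(8/25) = 0

Factor powers of 19 from the numerator and denominator of the reduced fraction: 8 = 19^0 · 8 and 25 = 19^0 · 25. Apply v_p(a/b) = v_p(a) − v_p(b): v_19(8/25) = 0 − 0 = 0.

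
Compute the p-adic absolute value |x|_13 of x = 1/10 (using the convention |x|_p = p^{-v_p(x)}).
|1/10|_13 = 1

Step 1 — compute v_13(x) by factoring powers of 13 out of the numerator and denominator: v_13(1/10) = 0. Step 2 — apply |x|_p = p^{-v_p(x)} = 13^{0} = 1.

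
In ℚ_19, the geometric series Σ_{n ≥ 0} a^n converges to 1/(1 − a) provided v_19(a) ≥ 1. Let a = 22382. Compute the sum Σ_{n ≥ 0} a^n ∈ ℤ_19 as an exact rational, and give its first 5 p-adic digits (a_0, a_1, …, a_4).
Σ a^n = 1/(1 − a) = -1/22381;  first 5 digits = (1, 0, 5, 3, 6)

v_19(a) = 2 ≥ 1, so the series converges in ℤ_19 to 1/(1 − a) = 1/(1 − 22382) = -1/22381. Expand this rational in ℤ_19: compute digits iteratively via d_i = x_i mod 19, x_{i+1} = (x_i − d_i)/19. The first 5 digits are (1, 0, 5, 3, 6).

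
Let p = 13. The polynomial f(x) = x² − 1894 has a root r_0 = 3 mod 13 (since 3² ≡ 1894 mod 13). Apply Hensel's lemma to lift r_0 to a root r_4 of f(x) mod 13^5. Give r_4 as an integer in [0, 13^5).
r_4 = 317333 (mod 371293)

Hensel's recurrence: r_{i+1} = r_i − f(r_i)·(f′(r_i))^{-1} mod 13^{i+2}, with f′(x) = 2x. Iterate:
  r_0 = 3 (mod 13)
  r_1 = 120 (mod 169)
  r_2 = 965 (mod 2197)
  r_3 = 3162 (mod 28561)
  r_4 = 317333 (mod 371293)
Final: r_4 = 317333, and one checks f(r_4) ≡ 0 mod 13^5.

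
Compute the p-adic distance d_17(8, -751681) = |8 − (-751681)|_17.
d_17(8, -751681) = 1/83521

Step 1 — x − y = 8 − (-751681) = 751689. Step 2 — v_17(751689) = 4 (factor: 751689 = (17^4 · 9); the sign does not affect v_p). Step 3 — |x − y|_17 = 17^{-4} = 1/83521.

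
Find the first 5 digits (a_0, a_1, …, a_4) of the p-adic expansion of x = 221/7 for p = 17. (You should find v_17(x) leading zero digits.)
(a_0, …, a_4) = (0, 14, 9, 14, 4)

v_17(221/7) = 1, so a_0 = ... = a_0 = 0. Factor out: x = 17^1 · u with u = 13/7 a unit in ℤ_17. Expand u iteratively via a_{v+i} = u_i mod 17, u_{i+1} = (u_i − a_{v+i})/17:
  u_0 = 13/7;  a_1 = 14;  u_1 = (u_0 − 14)/17 = -5/7
  u_1 = -5/7;  a_2 = 9;  u_2 = (u_1 − 9)/17 = -4/7
  u_2 = -4/7;  a_3 = 14;  u_3 = (u_2 − 14)/17 = -6/7
  u_3 = -6/7;  a_4 = 4;  u_4 = (u_3 − 4)/17 = -2/7
Digits: (0, 14, 9, 14, 4).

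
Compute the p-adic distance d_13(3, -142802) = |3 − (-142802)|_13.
d_13(3, -142802) = 1/28561

Step 1 — x − y = 3 − (-142802) = 142805. Step 2 — v_13(142805) = 4 (factor: 142805 = (13^4 · 5); the sign does not affect v_p). Step 3 — |x − y|_13 = 13^{-4} = 1/28561.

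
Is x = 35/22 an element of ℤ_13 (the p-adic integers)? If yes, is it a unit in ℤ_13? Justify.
x ∈ ℤ_13^× (unit); v_13(x) = 0

ℤ_13 = {x ∈ ℚ_13 : v_13(x) ≥ 0} and ℤ_13^× = {x ∈ ℤ_13 : v_13(x) = 0}. Here v_13(35/22) = v_13(num) − v_13(den) = 0; compare against these criteria.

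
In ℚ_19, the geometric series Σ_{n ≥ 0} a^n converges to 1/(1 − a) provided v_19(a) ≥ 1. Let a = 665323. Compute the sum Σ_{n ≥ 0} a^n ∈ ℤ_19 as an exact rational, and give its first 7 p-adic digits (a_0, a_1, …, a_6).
Σ a^n = 1/(1 − a) = -1/665322;  first 7 digits = (1, 0, 0, 2, 5, 0, 4)

v_19(a) = 3 ≥ 1, so the series converges in ℤ_19 to 1/(1 − a) = 1/(1 − 665323) = -1/665322. Expand this rational in ℤ_19: compute digits iteratively via d_i = x_i mod 19, x_{i+1} = (x_i − d_i)/19. The first 7 digits are (1, 0, 0, 2, 5, 0, 4).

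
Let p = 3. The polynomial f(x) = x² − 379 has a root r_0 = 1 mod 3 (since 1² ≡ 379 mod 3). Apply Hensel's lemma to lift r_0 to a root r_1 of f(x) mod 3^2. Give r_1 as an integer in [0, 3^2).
r_1 = 1 (mod 9)

Hensel's recurrence: r_{i+1} = r_i − f(r_i)·(f′(r_i))^{-1} mod 3^{i+2}, with f′(x) = 2x. Iterate:
  r_0 = 1 (mod 3)
  r_1 = 1 (mod 9)
Final: r_1 = 1, and one checks f(r_1) ≡ 0 mod 3^2.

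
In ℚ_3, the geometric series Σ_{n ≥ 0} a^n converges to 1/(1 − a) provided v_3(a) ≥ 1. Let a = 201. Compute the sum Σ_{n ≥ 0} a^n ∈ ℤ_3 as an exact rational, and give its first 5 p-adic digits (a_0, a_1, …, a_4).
Σ a^n = 1/(1 − a) = -1/200;  first 5 digits = (1, 1, 2, 1, 1)

v_3(a) = 1 ≥ 1, so the series converges in ℤ_3 to 1/(1 − a) = 1/(1 − 201) = -1/200. Expand this rational in ℤ_3: compute digits iteratively via d_i = x_i mod 3, x_{i+1} = (x_i − d_i)/3. The first 5 digits are (1, 1, 2, 1, 1).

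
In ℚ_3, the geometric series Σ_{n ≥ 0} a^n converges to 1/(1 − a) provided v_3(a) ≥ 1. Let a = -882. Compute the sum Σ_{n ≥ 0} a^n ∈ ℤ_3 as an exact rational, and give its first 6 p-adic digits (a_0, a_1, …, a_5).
Σ a^n = 1/(1 − a) = 1/883;  first 6 digits = (1, 0, 1, 0, 2, 2)

v_3(a) = 2 ≥ 1, so the series converges in ℤ_3 to 1/(1 − a) = 1/(1 − (-882)) = 1/883. Expand this rational in ℤ_3: compute digits iteratively via d_i = x_i mod 3, x_{i+1} = (x_i − d_i)/3. The first 6 digits are (1, 0, 1, 0, 2, 2).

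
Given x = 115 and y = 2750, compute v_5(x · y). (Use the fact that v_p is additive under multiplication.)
v_5(316250) = 4

v_p(x) = 1 (factor: 115 = 5^1 · 23); v_p(y) = 3 (factor: 2750 = 5^3 · 22). Additivity: v_p(xy) = v_p(x) + v_p(y) = 1 + 3 = 4. (Direct check: xy = 316250 = 5^4 · (506).)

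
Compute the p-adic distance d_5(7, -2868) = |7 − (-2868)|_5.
d_5(7, -2868) = 1/125

Step 1 — x − y = 7 − (-2868) = 2875. Step 2 — v_5(2875) = 3 (factor: 2875 = (5^3 · 23); the sign does not affect v_p). Step 3 — |x − y|_5 = 5^{-3} = 1/125.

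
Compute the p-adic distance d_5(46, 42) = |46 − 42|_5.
d_5(46, 42) = 1

Step 1 — x − y = 46 − 42 = 4. Step 2 — v_5(4) = 0 (factor: 4 = (5^0 · 4); the sign does not affect v_p). Step 3 — |x − y|_5 = 5^{0} = 1.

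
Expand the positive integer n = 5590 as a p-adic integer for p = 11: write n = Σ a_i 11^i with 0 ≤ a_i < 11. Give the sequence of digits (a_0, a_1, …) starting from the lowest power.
(a_0, a_1, …) = (2, 2, 2, 4)

Repeated division by 11 gives the digits low-to-high: 5590 = 2 + 2·11^1 + 2·11^2 + 4·11^3. Digit sequence: (2, 2, 2, 4).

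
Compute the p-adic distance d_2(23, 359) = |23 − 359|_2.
d_2(23, 359) = 1/16

Step 1 — x − y = 23 − 359 = -336. Step 2 — v_2(-336) = 4 (factor: -336 = −(2^4 · 21); the sign does not affect v_p). Step 3 — |x − y|_2 = 2^{-4} = 1/16.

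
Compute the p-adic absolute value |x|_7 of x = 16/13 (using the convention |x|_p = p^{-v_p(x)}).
|16/13|_7 = 1

Step 1 — compute v_7(x) by factoring powers of 7 out of the numerator and denominator: v_7(16/13) = 0. Step 2 — apply |x|_p = p^{-v_p(x)} = 7^{0} = 1.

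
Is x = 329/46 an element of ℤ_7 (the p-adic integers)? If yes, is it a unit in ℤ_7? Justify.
x ∈ ℤ_7 but not a unit; v_7(x) = 1 > 0

ℤ_7 = {x ∈ ℚ_7 : v_7(x) ≥ 0} and ℤ_7^× = {x ∈ ℤ_7 : v_7(x) = 0}. Here v_7(329/46) = v_7(num) − v_7(den) = 1; compare against these criteria.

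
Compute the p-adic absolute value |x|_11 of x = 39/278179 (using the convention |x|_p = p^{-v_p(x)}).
|39/278179|_11 = 14641

Step 1 — compute v_11(x) by factoring powers of 11 out of the numerator and denominator: v_11(39/278179) = -4. Step 2 — apply |x|_p = p^{-v_p(x)} = 11^{4} = 14641.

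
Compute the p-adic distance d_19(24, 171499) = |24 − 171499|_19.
d_19(24, 171499) = 1/6859

Step 1 — x − y = 24 − 171499 = -171475. Step 2 — v_19(-171475) = 3 (factor: -171475 = −(19^3 · 25); the sign does not affect v_p). Step 3 — |x − y|_19 = 19^{-3} = 1/6859.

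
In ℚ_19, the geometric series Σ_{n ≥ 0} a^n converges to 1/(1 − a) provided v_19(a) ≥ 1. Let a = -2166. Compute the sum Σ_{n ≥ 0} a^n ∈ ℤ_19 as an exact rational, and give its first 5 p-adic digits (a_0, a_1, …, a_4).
Σ a^n = 1/(1 − a) = 1/2167;  first 5 digits = (1, 0, 13, 18, 16)

v_19(a) = 2 ≥ 1, so the series converges in ℤ_19 to 1/(1 − a) = 1/(1 − (-2166)) = 1/2167. Expand this rational in ℤ_19: compute digits iteratively via d_i = x_i mod 19, x_{i+1} = (x_i − d_i)/19. The first 5 digits are (1, 0, 13, 18, 16).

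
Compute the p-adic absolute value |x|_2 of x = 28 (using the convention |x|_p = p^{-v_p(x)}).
|28|_2 = 1/4

Step 1 — compute v_2(x) by factoring powers of 2 out of the numerator and denominator: v_2(28) = 2. Step 2 — apply |x|_p = p^{-v_p(x)} = 2^{-2} = 1/4.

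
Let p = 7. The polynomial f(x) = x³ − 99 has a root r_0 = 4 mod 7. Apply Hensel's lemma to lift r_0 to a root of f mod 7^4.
r_3 = 1635 (mod 2401)

Hensel: r_{i+1} = r_i − f(r_i)/f′(r_i) mod 7^{i+2}, where f′(x) = 3x². Iterate:
  r_0 = 4 (mod 7)
  r_1 = 18 (mod 49)
  r_2 = 263 (mod 343)
  r_3 = 1635 (mod 2401)
Final: r = 1635 with f(r) ≡ 0 mod 7^4.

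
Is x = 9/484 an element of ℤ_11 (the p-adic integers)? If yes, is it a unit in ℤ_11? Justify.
x ∉ ℤ_11 (v_11(x) = -2 < 0)

ℤ_11 = {x ∈ ℚ_11 : v_11(x) ≥ 0} and ℤ_11^× = {x ∈ ℤ_11 : v_11(x) = 0}. Here v_11(9/484) = v_11(num) − v_11(den) = -2; compare against these criteria.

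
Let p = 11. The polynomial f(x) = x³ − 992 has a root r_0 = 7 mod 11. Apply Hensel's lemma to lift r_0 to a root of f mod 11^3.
r_2 = 139 (mod 1331)

Hensel: r_{i+1} = r_i − f(r_i)/f′(r_i) mod 11^{i+2}, where f′(x) = 3x². Iterate:
  r_0 = 7 (mod 11)
  r_1 = 18 (mod 121)
  r_2 = 139 (mod 1331)
Final: r = 139 with f(r) ≡ 0 mod 11^3.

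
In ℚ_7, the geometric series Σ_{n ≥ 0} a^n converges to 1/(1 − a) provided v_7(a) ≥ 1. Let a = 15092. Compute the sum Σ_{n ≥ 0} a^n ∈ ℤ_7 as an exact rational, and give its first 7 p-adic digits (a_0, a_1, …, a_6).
Σ a^n = 1/(1 − a) = -1/15091;  first 7 digits = (1, 0, 0, 2, 6, 0, 4)

v_7(a) = 3 ≥ 1, so the series converges in ℤ_7 to 1/(1 − a) = 1/(1 − 15092) = -1/15091. Expand this rational in ℤ_7: compute digits iteratively via d_i = x_i mod 7, x_{i+1} = (x_i − d_i)/7. The first 7 digits are (1, 0, 0, 2, 6, 0, 4).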